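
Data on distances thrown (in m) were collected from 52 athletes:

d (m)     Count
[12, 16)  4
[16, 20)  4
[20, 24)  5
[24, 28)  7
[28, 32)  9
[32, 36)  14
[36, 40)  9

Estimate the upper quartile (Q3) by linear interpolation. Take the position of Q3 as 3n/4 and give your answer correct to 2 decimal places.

Cumulative frequencies: 4, 8, 13, 20, 29, 43, 52
n = 52; position = 3n/4 = 39.
This falls in the class [32, 36): L = 32, F = 29, f = 14, h = 4.
Upper quartile ≈ 32 + ((39 − 29) / 14) × 4 = 34.8571

34.86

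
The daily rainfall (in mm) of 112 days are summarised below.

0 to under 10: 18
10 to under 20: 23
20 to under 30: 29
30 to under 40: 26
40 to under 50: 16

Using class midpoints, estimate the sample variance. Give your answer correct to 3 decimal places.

Midpoints: 5, 15, 25, 35, 45
n = 112, Σfm = 2790, mean = 24.9107
Σfm² = 88000
Σf(m − x̄)² = Σfm² − (Σfm)²/n = 88000 − 2790²/112 = 18499.1071
Sample variance = 18499.1071 / 111 = 166.6586

166.659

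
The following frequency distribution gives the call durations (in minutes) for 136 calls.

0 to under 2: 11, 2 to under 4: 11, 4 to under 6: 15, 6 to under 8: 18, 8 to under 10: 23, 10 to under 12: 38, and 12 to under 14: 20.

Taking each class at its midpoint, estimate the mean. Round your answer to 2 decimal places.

Midpoints: 1, 3, 5, 7, 9, 11, 13
Σfm = 11×1 + 11×3 + 15×5 + 18×7 + 23×9 + 38×11 + 20×13 = 1130
n = Σf = 136
Mean = 1130 / 136 = 8.3088

8.31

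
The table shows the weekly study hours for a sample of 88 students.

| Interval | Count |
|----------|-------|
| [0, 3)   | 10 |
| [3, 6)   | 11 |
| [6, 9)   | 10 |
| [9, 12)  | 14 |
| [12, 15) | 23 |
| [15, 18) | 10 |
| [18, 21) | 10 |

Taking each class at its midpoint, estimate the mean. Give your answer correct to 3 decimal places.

10.875

Midpoints: 1.5, 4.5, 7.5, 10.5, 13.5, 16.5, 19.5
Σfm = 10×1.5 + 11×4.5 + 10×7.5 + 14×10.5 + 23×13.5 + 10×16.5 + 10×19.5 = 957
n = Σf = 88
Mean = 957 / 88 = 10.8750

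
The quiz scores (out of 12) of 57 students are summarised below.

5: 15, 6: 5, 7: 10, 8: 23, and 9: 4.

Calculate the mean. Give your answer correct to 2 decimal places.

Values: 5, 6, 7, 8, 9
Σfx = 15×5 + 5×6 + 10×7 + 23×8 + 4×9 = 395
n = Σf = 57
Mean = 395 / 57 = 6.9298

6.93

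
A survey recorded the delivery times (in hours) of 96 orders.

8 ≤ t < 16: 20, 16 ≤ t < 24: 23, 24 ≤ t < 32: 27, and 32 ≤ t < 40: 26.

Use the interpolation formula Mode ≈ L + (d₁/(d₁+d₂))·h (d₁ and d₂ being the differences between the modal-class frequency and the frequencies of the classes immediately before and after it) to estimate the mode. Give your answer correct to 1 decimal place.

30.4

Modal class: 24 ≤ t < 32 (highest frequency 27).
d₁ = 27 − 23 = 4, d₂ = 27 − 26 = 1
Mode ≈ 24 + (4/(4+1)) × 8 = 24 + 6.4000 = 30.4000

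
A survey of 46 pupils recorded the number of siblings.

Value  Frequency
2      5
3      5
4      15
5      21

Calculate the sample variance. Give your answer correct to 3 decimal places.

Values: 2, 3, 4, 5
n = 46, Σfx = 190, mean = 4.1304
Σfx² = 830
Σf(x − x̄)² = Σfx² − (Σfx)²/n = 830 − 190²/46 = 45.2174
Sample variance = 45.2174 / 45 = 1.0048

1.005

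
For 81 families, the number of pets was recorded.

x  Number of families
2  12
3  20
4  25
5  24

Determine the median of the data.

Cumulative frequencies: 12, 32, 57, 81
n = 81, so the median is the value in position (n+1)/2 = 41.
Position 41 falls at value 4.

4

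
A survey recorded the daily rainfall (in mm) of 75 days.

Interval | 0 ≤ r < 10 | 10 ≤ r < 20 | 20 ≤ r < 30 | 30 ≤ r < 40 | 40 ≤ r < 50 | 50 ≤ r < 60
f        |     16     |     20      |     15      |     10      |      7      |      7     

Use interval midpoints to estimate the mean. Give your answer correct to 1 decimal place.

24.1

Midpoints: 5, 15, 25, 35, 45, 55
Σfm = 16×5 + 20×15 + 15×25 + 10×35 + 7×45 + 7×55 = 1805
n = Σf = 75
Mean = 1805 / 75 = 24.0667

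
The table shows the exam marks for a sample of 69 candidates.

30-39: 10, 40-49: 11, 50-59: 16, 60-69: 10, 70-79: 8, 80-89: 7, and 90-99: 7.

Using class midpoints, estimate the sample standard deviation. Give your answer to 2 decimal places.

18.78

Midpoints: 34.5, 44.5, 54.5, 64.5, 74.5, 84.5, 94.5
n = 69, Σfm = 4200.5, mean = 60.8768
Σfm² = 279707.25
Σf(m − x̄)² = Σfm² − (Σfm)²/n = 279707.25 − 4200.5²/69 = 23994.2029
Sample variance = 23994.2029 / 68 = 352.8559
Standard deviation = √352.8559 = 18.7845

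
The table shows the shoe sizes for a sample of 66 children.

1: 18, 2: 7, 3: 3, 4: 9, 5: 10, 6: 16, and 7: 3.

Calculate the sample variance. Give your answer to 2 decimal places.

4.43

Values: 1, 2, 3, 4, 5, 6, 7
n = 66, Σfx = 244, mean = 3.6970
Σfx² = 1190
Σf(x − x̄)² = Σfx² − (Σfx)²/n = 1190 − 244²/66 = 287.9394
Sample variance = 287.9394 / 65 = 4.4298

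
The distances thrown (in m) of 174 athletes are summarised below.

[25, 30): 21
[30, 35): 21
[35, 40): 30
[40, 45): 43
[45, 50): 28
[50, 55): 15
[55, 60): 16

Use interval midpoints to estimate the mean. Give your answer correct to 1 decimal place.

41.7

Midpoints: 27.5, 32.5, 37.5, 42.5, 47.5, 52.5, 57.5
Σfm = 21×27.5 + 21×32.5 + 30×37.5 + 43×42.5 + 28×47.5 + 15×52.5 + 16×57.5 = 7250
n = Σf = 174
Mean = 7250 / 174 = 41.6667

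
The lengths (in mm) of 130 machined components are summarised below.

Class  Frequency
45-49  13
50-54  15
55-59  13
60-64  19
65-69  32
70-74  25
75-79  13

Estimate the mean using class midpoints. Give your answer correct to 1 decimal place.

Midpoints: 47, 52, 57, 62, 67, 72, 77
Σfm = 13×47 + 15×52 + 13×57 + 19×62 + 32×67 + 25×72 + 13×77 = 8255
n = Σf = 130
Mean = 8255 / 130 = 63.5000

63.5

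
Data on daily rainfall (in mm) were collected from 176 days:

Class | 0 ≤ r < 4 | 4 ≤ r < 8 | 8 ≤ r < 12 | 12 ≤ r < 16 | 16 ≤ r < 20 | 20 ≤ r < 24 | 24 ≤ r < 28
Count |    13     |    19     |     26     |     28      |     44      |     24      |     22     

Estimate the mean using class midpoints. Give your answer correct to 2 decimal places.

Midpoints: 2, 6, 10, 14, 18, 22, 26
Σfm = 13×2 + 19×6 + 26×10 + 28×14 + 44×18 + 24×22 + 22×26 = 2684
n = Σf = 176
Mean = 2684 / 176 = 15.2500

15.25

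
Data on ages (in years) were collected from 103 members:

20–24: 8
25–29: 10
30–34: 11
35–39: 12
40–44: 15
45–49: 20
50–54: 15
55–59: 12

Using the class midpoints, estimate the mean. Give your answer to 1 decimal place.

Midpoints: 22, 27, 32, 37, 42, 47, 52, 57
Σfm = 8×22 + 10×27 + 11×32 + 12×37 + 15×42 + 20×47 + 15×52 + 12×57 = 4276
n = Σf = 103
Mean = 4276 / 103 = 41.5146

41.5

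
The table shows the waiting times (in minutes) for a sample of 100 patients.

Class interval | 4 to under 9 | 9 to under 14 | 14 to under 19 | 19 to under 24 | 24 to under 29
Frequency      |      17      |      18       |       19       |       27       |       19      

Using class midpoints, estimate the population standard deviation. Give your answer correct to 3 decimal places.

6.843

Midpoints: 6.5, 11.5, 16.5, 21.5, 26.5
n = 100, Σfm = 1715, mean = 17.1500
Σfm² = 34095
Σf(m − x̄)² = Σfm² − (Σfm)²/n = 34095 − 1715²/100 = 4682.7500
Population variance = 4682.7500 / 100 = 46.8275
Standard deviation = √46.8275 = 6.8431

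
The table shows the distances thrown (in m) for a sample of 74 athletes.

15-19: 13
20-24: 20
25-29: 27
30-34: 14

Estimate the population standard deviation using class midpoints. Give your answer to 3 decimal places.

4.938

Midpoints: 17, 22, 27, 32
n = 74, Σfm = 1838, mean = 24.8378
Σfm² = 47456
Σf(m − x̄)² = Σfm² − (Σfm)²/n = 47456 − 1838²/74 = 1804.0541
Population variance = 1804.0541 / 74 = 24.3791
Standard deviation = √24.3791 = 4.9375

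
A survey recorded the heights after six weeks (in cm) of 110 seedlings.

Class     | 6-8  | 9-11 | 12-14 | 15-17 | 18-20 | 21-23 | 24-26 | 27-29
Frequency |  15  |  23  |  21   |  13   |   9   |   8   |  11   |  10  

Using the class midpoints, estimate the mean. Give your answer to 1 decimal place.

15.6

Midpoints: 7, 10, 13, 16, 19, 22, 25, 28
Σfm = 15×7 + 23×10 + 21×13 + 13×16 + 9×19 + 8×22 + 11×25 + 10×28 = 1718
n = Σf = 110
Mean = 1718 / 110 = 15.6182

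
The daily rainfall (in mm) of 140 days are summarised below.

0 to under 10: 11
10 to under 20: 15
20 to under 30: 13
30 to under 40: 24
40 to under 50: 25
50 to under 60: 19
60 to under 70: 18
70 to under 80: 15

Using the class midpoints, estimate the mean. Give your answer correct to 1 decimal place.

42.2

Midpoints: 5, 15, 25, 35, 45, 55, 65, 75
Σfm = 11×5 + 15×15 + 13×25 + 24×35 + 25×45 + 19×55 + 18×65 + 15×75 = 5910
n = Σf = 140
Mean = 5910 / 140 = 42.2143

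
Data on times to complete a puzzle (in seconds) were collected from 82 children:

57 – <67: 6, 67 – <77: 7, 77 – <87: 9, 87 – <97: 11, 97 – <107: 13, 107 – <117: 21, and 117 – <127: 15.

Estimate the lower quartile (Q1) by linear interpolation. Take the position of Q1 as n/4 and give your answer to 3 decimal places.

Cumulative frequencies: 6, 13, 22, 33, 46, 67, 82
n = 82; position = n/4 = 20.5.
This falls in the class 77 – <87: L = 77, F = 13, f = 9, h = 10.
Lower quartile ≈ 77 + ((20.5 − 13) / 9) × 10 = 85.3333

85.333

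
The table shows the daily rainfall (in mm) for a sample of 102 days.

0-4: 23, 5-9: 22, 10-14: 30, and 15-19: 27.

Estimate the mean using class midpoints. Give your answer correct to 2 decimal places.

Midpoints: 2, 7, 12, 17
Σfm = 23×2 + 22×7 + 30×12 + 27×17 = 1019
n = Σf = 102
Mean = 1019 / 102 = 9.9902

9.99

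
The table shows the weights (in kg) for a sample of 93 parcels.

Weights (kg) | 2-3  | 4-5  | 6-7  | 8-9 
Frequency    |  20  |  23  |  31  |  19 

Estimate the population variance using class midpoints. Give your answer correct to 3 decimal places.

Midpoints: 2.5, 4.5, 6.5, 8.5
n = 93, Σfm = 516.5, mean = 5.5538
Σfm² = 3273.25
Σf(m − x̄)² = Σfm² − (Σfm)²/n = 3273.25 − 516.5²/93 = 404.7312
Population variance = 404.7312 / 93 = 4.3519

4.352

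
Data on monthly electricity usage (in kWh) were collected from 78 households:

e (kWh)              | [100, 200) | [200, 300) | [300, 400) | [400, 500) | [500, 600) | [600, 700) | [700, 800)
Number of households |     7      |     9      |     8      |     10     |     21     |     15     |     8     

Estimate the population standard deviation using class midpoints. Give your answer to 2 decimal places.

Midpoints: 150, 250, 350, 450, 550, 650, 750
n = 78, Σfm = 37900, mean = 485.8974
Σfm² = 20915000
Σf(m − x̄)² = Σfm² − (Σfm)²/n = 20915000 − 37900²/78 = 2499487.1795
Population variance = 2499487.1795 / 78 = 32044.7074
Standard deviation = √32044.7074 = 179.0104

179.01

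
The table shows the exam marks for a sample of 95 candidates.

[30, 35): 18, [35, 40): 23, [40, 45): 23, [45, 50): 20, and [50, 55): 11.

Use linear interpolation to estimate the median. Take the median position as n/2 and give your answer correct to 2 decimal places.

Cumulative frequencies: 18, 41, 64, 84, 95
n = 95; position = n/2 = 47.5.
This falls in the class [40, 45): L = 40, F = 41, f = 23, h = 5.
Median ≈ 40 + ((47.5 − 41) / 23) × 5 = 41.4130

41.41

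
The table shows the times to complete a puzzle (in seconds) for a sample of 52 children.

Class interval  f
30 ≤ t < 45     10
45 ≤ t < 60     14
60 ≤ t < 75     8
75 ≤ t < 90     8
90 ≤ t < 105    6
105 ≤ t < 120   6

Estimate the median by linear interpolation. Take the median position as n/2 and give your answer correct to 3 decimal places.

Cumulative frequencies: 10, 24, 32, 40, 46, 52
n = 52; position = n/2 = 26.
This falls in the class 60 ≤ t < 75: L = 60, F = 24, f = 8, h = 15.
Median ≈ 60 + ((26 − 24) / 8) × 15 = 63.7500

63.750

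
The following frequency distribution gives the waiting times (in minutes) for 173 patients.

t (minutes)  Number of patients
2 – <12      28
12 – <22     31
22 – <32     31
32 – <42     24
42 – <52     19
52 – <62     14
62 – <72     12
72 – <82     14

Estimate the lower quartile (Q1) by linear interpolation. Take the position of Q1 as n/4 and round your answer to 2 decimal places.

16.92

Cumulative frequencies: 28, 59, 90, 114, 133, 147, 159, 173
n = 173; position = n/4 = 43.25.
This falls in the class 12 – <22: L = 12, F = 28, f = 31, h = 10.
Lower quartile ≈ 12 + ((43.25 − 28) / 31) × 10 = 16.9194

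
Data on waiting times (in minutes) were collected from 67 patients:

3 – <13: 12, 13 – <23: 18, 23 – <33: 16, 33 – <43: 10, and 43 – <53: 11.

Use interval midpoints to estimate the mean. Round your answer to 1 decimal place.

Midpoints: 8, 18, 28, 38, 48
Σfm = 12×8 + 18×18 + 16×28 + 10×38 + 11×48 = 1776
n = Σf = 67
Mean = 1776 / 67 = 26.5075

26.5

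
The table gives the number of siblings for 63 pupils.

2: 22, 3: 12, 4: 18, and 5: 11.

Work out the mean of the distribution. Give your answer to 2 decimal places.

Values: 2, 3, 4, 5
Σfx = 22×2 + 12×3 + 18×4 + 11×5 = 207
n = Σf = 63
Mean = 207 / 63 = 3.2857

3.29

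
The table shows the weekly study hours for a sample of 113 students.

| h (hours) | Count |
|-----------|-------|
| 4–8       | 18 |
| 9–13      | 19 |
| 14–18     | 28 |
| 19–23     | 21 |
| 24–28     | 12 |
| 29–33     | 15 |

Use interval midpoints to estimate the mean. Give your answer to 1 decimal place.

17.5

Midpoints: 6, 11, 16, 21, 26, 31
Σfm = 18×6 + 19×11 + 28×16 + 21×21 + 12×26 + 15×31 = 1983
n = Σf = 113
Mean = 1983 / 113 = 17.5487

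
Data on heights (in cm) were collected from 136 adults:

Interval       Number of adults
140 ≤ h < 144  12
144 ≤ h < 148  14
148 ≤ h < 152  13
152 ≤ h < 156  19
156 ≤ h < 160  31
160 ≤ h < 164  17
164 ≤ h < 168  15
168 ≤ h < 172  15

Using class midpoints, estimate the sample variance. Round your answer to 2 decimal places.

69.62

Midpoints: 142, 146, 150, 154, 158, 162, 166, 170
n = 136, Σfm = 21316, mean = 156.7353
Σfm² = 3350368
Σf(m − x̄)² = Σfm² − (Σfm)²/n = 3350368 − 21316²/136 = 9398.4706
Sample variance = 9398.4706 / 135 = 69.6183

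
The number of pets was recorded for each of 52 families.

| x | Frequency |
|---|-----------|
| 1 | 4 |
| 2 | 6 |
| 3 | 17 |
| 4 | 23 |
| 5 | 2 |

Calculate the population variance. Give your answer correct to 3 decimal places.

Values: 1, 2, 3, 4, 5
n = 52, Σfx = 169, mean = 3.2500
Σfx² = 599
Σf(x − x̄)² = Σfx² − (Σfx)²/n = 599 − 169²/52 = 49.7500
Population variance = 49.7500 / 52 = 0.9567

0.957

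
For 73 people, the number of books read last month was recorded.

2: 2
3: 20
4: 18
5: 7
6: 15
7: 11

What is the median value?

4

Cumulative frequencies: 2, 22, 40, 47, 62, 73
n = 73, so the median is the value in position (n+1)/2 = 37.
Position 37 falls at value 4.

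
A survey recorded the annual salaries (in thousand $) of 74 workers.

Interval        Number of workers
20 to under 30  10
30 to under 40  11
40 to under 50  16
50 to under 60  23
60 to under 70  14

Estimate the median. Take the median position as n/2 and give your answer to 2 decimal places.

Cumulative frequencies: 10, 21, 37, 60, 74
n = 74; position = n/2 = 37.
This falls in the class 40 to under 50: L = 40, F = 21, f = 16, h = 10.
Median ≈ 40 + ((37 − 21) / 16) × 10 = 50.0000

50.00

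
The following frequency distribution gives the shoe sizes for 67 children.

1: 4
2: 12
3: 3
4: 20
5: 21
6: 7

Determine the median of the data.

Cumulative frequencies: 4, 16, 19, 39, 60, 67
n = 67, so the median is the value in position (n+1)/2 = 34.
Position 34 falls at value 4.

4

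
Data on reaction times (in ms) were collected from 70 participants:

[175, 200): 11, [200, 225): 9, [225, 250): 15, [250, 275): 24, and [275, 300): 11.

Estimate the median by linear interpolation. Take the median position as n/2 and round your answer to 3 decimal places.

250.000

Cumulative frequencies: 11, 20, 35, 59, 70
n = 70; position = n/2 = 35.
This falls in the class [225, 250): L = 225, F = 20, f = 15, h = 25.
Median ≈ 225 + ((35 − 20) / 15) × 25 = 250.0000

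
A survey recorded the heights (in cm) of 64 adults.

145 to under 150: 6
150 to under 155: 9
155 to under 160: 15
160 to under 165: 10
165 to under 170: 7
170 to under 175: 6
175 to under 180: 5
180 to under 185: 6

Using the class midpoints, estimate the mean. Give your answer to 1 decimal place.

163.0

Midpoints: 147.5, 152.5, 157.5, 162.5, 167.5, 172.5, 177.5, 182.5
Σfm = 6×147.5 + 9×152.5 + 15×157.5 + 10×162.5 + 7×167.5 + 6×172.5 + 5×177.5 + 6×182.5 = 10435
n = Σf = 64
Mean = 10435 / 64 = 163.0469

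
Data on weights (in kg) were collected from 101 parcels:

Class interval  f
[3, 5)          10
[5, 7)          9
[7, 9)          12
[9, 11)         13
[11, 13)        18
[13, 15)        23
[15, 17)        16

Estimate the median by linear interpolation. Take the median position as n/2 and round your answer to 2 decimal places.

Cumulative frequencies: 10, 19, 31, 44, 62, 85, 101
n = 101; position = n/2 = 50.5.
This falls in the class [11, 13): L = 11, F = 44, f = 18, h = 2.
Median ≈ 11 + ((50.5 − 44) / 18) × 2 = 11.7222

11.72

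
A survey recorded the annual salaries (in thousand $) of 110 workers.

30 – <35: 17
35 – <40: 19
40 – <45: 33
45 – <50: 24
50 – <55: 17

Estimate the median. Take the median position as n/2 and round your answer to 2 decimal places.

Cumulative frequencies: 17, 36, 69, 93, 110
n = 110; position = n/2 = 55.
This falls in the class 40 – <45: L = 40, F = 36, f = 33, h = 5.
Median ≈ 40 + ((55 − 36) / 33) × 5 = 42.8788

42.88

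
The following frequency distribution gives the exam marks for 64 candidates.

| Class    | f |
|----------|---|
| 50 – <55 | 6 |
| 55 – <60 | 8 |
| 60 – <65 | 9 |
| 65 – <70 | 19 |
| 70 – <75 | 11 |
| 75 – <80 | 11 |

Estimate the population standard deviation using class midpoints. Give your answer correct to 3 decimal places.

Midpoints: 52.5, 57.5, 62.5, 67.5, 72.5, 77.5
n = 64, Σfm = 4270, mean = 66.7188
Σfm² = 288600
Σf(m − x̄)² = Σfm² − (Σfm)²/n = 288600 − 4270²/64 = 3710.9375
Population variance = 3710.9375 / 64 = 57.9834
Standard deviation = √57.9834 = 7.6147

7.615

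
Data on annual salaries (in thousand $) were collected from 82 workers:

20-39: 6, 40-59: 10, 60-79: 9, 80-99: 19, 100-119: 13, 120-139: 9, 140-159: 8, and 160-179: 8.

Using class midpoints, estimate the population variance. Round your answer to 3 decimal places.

Midpoints: 29.5, 49.5, 69.5, 89.5, 109.5, 129.5, 149.5, 169.5
n = 82, Σfm = 8139, mean = 99.2561
Σfm² = 940840.5
Σf(m − x̄)² = Σfm² − (Σfm)²/n = 940840.5 − 8139²/82 = 132995.1220
Population variance = 132995.1220 / 82 = 1621.8917

1621.892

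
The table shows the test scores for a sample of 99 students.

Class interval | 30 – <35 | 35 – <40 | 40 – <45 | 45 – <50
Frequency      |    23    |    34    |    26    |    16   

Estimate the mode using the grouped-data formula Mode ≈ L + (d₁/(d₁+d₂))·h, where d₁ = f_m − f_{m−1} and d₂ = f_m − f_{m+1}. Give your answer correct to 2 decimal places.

Modal class: 35 – <40 (highest frequency 34).
d₁ = 34 − 23 = 11, d₂ = 34 − 26 = 8
Mode ≈ 35 + (11/(11+8)) × 5 = 35 + 2.8947 = 37.8947

37.89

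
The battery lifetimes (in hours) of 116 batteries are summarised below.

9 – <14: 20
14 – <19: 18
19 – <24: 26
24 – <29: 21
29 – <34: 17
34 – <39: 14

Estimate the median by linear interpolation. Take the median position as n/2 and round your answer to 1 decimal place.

Cumulative frequencies: 20, 38, 64, 85, 102, 116
n = 116; position = n/2 = 58.
This falls in the class 19 – <24: L = 19, F = 38, f = 26, h = 5.
Median ≈ 19 + ((58 − 38) / 26) × 5 = 22.8462

22.8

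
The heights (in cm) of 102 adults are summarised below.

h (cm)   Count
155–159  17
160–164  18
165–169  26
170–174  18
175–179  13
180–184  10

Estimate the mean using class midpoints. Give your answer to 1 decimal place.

Midpoints: 157, 162, 167, 172, 177, 182
Σfm = 17×157 + 18×162 + 26×167 + 18×172 + 13×177 + 10×182 = 17144
n = Σf = 102
Mean = 17144 / 102 = 168.0784

168.1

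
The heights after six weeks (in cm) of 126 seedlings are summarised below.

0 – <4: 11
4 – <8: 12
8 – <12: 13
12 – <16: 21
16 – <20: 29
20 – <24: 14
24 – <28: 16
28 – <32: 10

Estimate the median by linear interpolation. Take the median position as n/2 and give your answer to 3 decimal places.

Cumulative frequencies: 11, 23, 36, 57, 86, 100, 116, 126
n = 126; position = n/2 = 63.
This falls in the class 16 – <20: L = 16, F = 57, f = 29, h = 4.
Median ≈ 16 + ((63 − 57) / 29) × 4 = 16.8276

16.828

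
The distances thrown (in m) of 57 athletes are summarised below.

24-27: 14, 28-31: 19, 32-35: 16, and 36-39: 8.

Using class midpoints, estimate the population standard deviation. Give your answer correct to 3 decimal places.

Midpoints: 25.5, 29.5, 33.5, 37.5
n = 57, Σfm = 1753.5, mean = 30.7632
Σfm² = 54844.25
Σf(m − x̄)² = Σfm² − (Σfm)²/n = 54844.25 − 1753.5²/57 = 901.0526
Population variance = 901.0526 / 57 = 15.8079
Standard deviation = √15.8079 = 3.9759

3.976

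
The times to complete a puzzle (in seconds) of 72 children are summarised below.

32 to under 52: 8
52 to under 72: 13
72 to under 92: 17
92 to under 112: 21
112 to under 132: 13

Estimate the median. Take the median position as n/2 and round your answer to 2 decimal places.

Cumulative frequencies: 8, 21, 38, 59, 72
n = 72; position = n/2 = 36.
This falls in the class 72 to under 92: L = 72, F = 21, f = 17, h = 20.
Median ≈ 72 + ((36 − 21) / 17) × 20 = 89.6471

89.65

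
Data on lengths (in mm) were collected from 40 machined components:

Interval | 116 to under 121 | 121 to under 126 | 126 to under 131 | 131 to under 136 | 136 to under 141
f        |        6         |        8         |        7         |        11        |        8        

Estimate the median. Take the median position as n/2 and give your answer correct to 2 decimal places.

Cumulative frequencies: 6, 14, 21, 32, 40
n = 40; position = n/2 = 20.
This falls in the class 126 to under 131: L = 126, F = 14, f = 7, h = 5.
Median ≈ 126 + ((20 − 14) / 7) × 5 = 130.2857

130.29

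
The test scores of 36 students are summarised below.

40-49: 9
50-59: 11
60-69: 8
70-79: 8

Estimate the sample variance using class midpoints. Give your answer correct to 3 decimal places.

Midpoints: 44.5, 54.5, 64.5, 74.5
n = 36, Σfm = 2112, mean = 58.6667
Σfm² = 128179
Σf(m − x̄)² = Σfm² − (Σfm)²/n = 128179 − 2112²/36 = 4275.0000
Sample variance = 4275.0000 / 35 = 122.1429

122.143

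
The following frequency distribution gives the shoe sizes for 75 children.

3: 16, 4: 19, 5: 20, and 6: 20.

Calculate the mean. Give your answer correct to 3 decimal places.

Values: 3, 4, 5, 6
Σfx = 16×3 + 19×4 + 20×5 + 20×6 = 344
n = Σf = 75
Mean = 344 / 75 = 4.5867

4.587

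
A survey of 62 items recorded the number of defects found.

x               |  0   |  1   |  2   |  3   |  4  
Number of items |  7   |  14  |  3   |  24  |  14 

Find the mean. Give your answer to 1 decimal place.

Values: 0, 1, 2, 3, 4
Σfx = 7×0 + 14×1 + 3×2 + 24×3 + 14×4 = 148
n = Σf = 62
Mean = 148 / 62 = 2.3871

2.4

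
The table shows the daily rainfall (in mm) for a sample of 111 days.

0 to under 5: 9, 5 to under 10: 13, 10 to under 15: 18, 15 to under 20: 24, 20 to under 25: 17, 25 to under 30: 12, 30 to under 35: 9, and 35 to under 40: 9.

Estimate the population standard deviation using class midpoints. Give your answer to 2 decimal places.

9.85

Midpoints: 2.5, 7.5, 12.5, 17.5, 22.5, 27.5, 32.5, 37.5
n = 111, Σfm = 2107.5, mean = 18.9865
Σfm² = 50793.75
Σf(m − x̄)² = Σfm² − (Σfm)²/n = 50793.75 − 2107.5²/111 = 10779.7297
Population variance = 10779.7297 / 111 = 97.1147
Standard deviation = √97.1147 = 9.8547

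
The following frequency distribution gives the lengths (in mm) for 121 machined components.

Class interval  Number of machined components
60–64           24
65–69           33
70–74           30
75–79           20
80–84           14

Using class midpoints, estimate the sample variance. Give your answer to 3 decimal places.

Midpoints: 62, 67, 72, 77, 82
n = 121, Σfm = 8547, mean = 70.6364
Σfm² = 608629
Σf(m − x̄)² = Σfm² − (Σfm)²/n = 608629 − 8547²/121 = 4900.0000
Sample variance = 4900.0000 / 120 = 40.8333

40.833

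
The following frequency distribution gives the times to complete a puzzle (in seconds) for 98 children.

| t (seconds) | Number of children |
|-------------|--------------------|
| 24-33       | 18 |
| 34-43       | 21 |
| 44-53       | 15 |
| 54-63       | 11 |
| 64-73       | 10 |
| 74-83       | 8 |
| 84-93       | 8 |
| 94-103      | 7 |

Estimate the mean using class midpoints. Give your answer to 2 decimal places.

Midpoints: 28.5, 38.5, 48.5, 58.5, 68.5, 78.5, 88.5, 98.5
Σfm = 18×28.5 + 21×38.5 + 15×48.5 + 11×58.5 + 10×68.5 + 8×78.5 + 8×88.5 + 7×98.5 = 5403
n = Σf = 98
Mean = 5403 / 98 = 55.1327

55.13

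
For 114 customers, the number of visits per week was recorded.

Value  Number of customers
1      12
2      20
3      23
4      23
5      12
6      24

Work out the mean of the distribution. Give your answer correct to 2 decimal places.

Values: 1, 2, 3, 4, 5, 6
Σfx = 12×1 + 20×2 + 23×3 + 23×4 + 12×5 + 24×6 = 417
n = Σf = 114
Mean = 417 / 114 = 3.6579

3.66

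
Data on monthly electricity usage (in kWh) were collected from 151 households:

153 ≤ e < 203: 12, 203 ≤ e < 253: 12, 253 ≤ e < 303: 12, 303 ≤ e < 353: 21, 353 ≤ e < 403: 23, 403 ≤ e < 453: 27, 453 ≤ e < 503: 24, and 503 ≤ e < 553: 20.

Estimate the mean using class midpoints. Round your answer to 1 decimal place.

380.0

Midpoints: 178, 228, 278, 328, 378, 428, 478, 528
Σfm = 12×178 + 12×228 + 12×278 + 21×328 + 23×378 + 27×428 + 24×478 + 20×528 = 57378
n = Σf = 151
Mean = 57378 / 151 = 379.9868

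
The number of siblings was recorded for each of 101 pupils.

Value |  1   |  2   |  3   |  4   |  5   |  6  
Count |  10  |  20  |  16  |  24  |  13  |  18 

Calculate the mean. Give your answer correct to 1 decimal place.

Values: 1, 2, 3, 4, 5, 6
Σfx = 10×1 + 20×2 + 16×3 + 24×4 + 13×5 + 18×6 = 367
n = Σf = 101
Mean = 367 / 101 = 3.6337

3.6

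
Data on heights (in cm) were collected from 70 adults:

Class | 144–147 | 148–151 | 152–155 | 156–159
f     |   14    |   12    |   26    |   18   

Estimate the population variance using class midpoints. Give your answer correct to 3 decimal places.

Midpoints: 145.5, 149.5, 153.5, 157.5
n = 70, Σfm = 10657, mean = 152.2429
Σfm² = 1623717.5
Σf(m − x̄)² = Σfm² − (Σfm)²/n = 1623717.5 − 10657²/70 = 1265.3714
Population variance = 1265.3714 / 70 = 18.0767

18.077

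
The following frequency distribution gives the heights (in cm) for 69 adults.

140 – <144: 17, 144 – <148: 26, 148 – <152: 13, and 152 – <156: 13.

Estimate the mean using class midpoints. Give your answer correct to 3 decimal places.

Midpoints: 142, 146, 150, 154
Σfm = 17×142 + 26×146 + 13×150 + 13×154 = 10162
n = Σf = 69
Mean = 10162 / 69 = 147.2754

147.275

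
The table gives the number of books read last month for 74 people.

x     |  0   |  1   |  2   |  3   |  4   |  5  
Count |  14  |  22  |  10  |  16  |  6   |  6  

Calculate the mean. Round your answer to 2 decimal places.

1.95

Values: 0, 1, 2, 3, 4, 5
Σfx = 14×0 + 22×1 + 10×2 + 16×3 + 6×4 + 6×5 = 144
n = Σf = 74
Mean = 144 / 74 = 1.9459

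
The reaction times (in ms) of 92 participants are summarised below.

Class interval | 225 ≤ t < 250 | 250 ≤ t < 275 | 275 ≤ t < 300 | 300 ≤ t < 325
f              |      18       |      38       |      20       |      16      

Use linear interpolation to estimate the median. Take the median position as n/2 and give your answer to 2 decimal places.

Cumulative frequencies: 18, 56, 76, 92
n = 92; position = n/2 = 46.
This falls in the class 250 ≤ t < 275: L = 250, F = 18, f = 38, h = 25.
Median ≈ 250 + ((46 − 18) / 38) × 25 = 268.4211

268.42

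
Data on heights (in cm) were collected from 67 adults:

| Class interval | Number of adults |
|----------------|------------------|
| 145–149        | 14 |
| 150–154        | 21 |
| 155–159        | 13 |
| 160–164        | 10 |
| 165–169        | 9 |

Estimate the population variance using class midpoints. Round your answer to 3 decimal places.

43.440

Midpoints: 147, 152, 157, 162, 167
n = 67, Σfm = 10414, mean = 155.4328
Σfm² = 1621588
Σf(m − x̄)² = Σfm² − (Σfm)²/n = 1621588 − 10414²/67 = 2910.4478
Population variance = 2910.4478 / 67 = 43.4395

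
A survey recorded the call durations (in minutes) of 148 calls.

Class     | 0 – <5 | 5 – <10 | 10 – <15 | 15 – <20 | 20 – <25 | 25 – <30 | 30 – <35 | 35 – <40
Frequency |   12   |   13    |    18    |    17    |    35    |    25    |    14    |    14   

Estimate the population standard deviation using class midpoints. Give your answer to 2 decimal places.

Midpoints: 2.5, 7.5, 12.5, 17.5, 22.5, 27.5, 32.5, 37.5
n = 148, Σfm = 3105, mean = 20.9797
Σfm² = 79925
Σf(m − x̄)² = Σfm² − (Σfm)²/n = 79925 − 3105²/148 = 14782.9392
Population variance = 14782.9392 / 148 = 99.8847
Standard deviation = √99.8847 = 9.9942

9.99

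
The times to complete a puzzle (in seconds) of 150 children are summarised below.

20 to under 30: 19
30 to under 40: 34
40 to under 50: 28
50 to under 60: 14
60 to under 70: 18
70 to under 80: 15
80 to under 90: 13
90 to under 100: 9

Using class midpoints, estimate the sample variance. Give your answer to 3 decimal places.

Midpoints: 25, 35, 45, 55, 65, 75, 85, 95
n = 150, Σfm = 7950, mean = 53.0000
Σfm² = 488150
Σf(m − x̄)² = Σfm² − (Σfm)²/n = 488150 − 7950²/150 = 66800.0000
Sample variance = 66800.0000 / 149 = 448.3221

448.322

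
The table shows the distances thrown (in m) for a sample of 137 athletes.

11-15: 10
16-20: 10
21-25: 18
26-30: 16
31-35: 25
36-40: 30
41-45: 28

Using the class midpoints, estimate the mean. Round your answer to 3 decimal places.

31.686

Midpoints: 13, 18, 23, 28, 33, 38, 43
Σfm = 10×13 + 10×18 + 18×23 + 16×28 + 25×33 + 30×38 + 28×43 = 4341
n = Σf = 137
Mean = 4341 / 137 = 31.6861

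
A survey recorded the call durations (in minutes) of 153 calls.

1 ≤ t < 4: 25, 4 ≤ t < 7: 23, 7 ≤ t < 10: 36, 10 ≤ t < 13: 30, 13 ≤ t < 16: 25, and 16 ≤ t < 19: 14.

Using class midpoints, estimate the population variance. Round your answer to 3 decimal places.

Midpoints: 2.5, 5.5, 8.5, 11.5, 14.5, 17.5
n = 153, Σfm = 1447.5, mean = 9.4608
Σfm² = 16964.25
Σf(m − x̄)² = Σfm² − (Σfm)²/n = 16964.25 − 1447.5²/153 = 3269.7647
Population variance = 3269.7647 / 153 = 21.3710

21.371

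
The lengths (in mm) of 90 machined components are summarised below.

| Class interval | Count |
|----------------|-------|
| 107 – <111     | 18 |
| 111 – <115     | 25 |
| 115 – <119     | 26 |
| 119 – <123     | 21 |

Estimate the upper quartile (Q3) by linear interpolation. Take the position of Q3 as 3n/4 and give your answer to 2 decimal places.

Cumulative frequencies: 18, 43, 69, 90
n = 90; position = 3n/4 = 67.5.
This falls in the class 115 – <119: L = 115, F = 43, f = 26, h = 4.
Upper quartile ≈ 115 + ((67.5 − 43) / 26) × 4 = 118.7692

118.77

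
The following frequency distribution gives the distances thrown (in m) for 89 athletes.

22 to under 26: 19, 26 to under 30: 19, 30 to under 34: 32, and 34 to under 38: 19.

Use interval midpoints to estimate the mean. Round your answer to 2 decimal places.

Midpoints: 24, 28, 32, 36
Σfm = 19×24 + 19×28 + 32×32 + 19×36 = 2696
n = Σf = 89
Mean = 2696 / 89 = 30.2921

30.29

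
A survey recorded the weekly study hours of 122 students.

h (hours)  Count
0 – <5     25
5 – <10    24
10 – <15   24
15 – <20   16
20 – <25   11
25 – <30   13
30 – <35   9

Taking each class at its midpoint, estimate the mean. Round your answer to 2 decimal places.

14.10

Midpoints: 2.5, 7.5, 12.5, 17.5, 22.5, 27.5, 32.5
Σfm = 25×2.5 + 24×7.5 + 24×12.5 + 16×17.5 + 11×22.5 + 13×27.5 + 9×32.5 = 1720
n = Σf = 122
Mean = 1720 / 122 = 14.0984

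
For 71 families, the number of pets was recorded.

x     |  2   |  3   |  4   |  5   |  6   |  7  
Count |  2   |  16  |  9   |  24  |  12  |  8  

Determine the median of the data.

5

Cumulative frequencies: 2, 18, 27, 51, 63, 71
n = 71, so the median is the value in position (n+1)/2 = 36.
Position 36 falls at value 5.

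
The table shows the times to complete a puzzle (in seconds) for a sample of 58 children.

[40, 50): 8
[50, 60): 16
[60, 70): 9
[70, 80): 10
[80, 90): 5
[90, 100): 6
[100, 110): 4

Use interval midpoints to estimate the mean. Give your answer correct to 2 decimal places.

Midpoints: 45, 55, 65, 75, 85, 95, 105
Σfm = 8×45 + 16×55 + 9×65 + 10×75 + 5×85 + 6×95 + 4×105 = 3990
n = Σf = 58
Mean = 3990 / 58 = 68.7931

68.79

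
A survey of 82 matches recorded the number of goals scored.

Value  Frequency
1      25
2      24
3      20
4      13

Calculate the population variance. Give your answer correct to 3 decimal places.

1.117

Values: 1, 2, 3, 4
n = 82, Σfx = 185, mean = 2.2561
Σfx² = 509
Σf(x − x̄)² = Σfx² − (Σfx)²/n = 509 − 185²/82 = 91.6220
Population variance = 91.6220 / 82 = 1.1173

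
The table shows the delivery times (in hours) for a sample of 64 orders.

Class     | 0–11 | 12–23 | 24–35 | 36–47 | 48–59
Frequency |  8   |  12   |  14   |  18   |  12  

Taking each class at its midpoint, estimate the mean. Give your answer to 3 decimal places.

Midpoints: 5.5, 17.5, 29.5, 41.5, 53.5
Σfm = 8×5.5 + 12×17.5 + 14×29.5 + 18×41.5 + 12×53.5 = 2056
n = Σf = 64
Mean = 2056 / 64 = 32.1250

32.125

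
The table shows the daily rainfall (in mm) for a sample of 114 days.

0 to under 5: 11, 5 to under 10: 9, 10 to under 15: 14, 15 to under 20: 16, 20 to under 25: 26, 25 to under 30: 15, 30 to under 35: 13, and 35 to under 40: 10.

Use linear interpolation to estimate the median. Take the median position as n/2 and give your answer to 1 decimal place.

Cumulative frequencies: 11, 20, 34, 50, 76, 91, 104, 114
n = 114; position = n/2 = 57.
This falls in the class 20 to under 25: L = 20, F = 50, f = 26, h = 5.
Median ≈ 20 + ((57 − 50) / 26) × 5 = 21.3462

21.3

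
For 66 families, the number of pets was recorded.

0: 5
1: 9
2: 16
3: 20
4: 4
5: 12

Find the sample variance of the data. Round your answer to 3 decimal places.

2.190

Values: 0, 1, 2, 3, 4, 5
n = 66, Σfx = 177, mean = 2.6818
Σfx² = 617
Σf(x − x̄)² = Σfx² − (Σfx)²/n = 617 − 177²/66 = 142.3182
Sample variance = 142.3182 / 65 = 2.1895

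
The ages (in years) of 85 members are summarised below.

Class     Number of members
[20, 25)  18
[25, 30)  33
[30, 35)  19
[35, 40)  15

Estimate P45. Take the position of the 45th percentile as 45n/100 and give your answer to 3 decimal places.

Cumulative frequencies: 18, 51, 70, 85
n = 85; position = 45n/100 = 38.25.
This falls in the class [25, 30): L = 25, F = 18, f = 33, h = 5.
45th percentile ≈ 25 + ((38.25 − 18) / 33) × 5 = 28.0682

28.068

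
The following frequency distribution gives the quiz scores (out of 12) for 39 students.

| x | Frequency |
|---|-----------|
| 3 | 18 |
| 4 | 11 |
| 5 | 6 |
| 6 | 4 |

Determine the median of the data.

4

Cumulative frequencies: 18, 29, 35, 39
n = 39, so the median is the value in position (n+1)/2 = 20.
Position 20 falls at value 4.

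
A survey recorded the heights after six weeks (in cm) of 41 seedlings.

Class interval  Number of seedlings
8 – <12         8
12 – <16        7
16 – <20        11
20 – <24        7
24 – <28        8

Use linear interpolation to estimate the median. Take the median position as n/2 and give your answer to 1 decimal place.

Cumulative frequencies: 8, 15, 26, 33, 41
n = 41; position = n/2 = 20.5.
This falls in the class 16 – <20: L = 16, F = 15, f = 11, h = 4.
Median ≈ 16 + ((20.5 − 15) / 11) × 4 = 18.0000

18.0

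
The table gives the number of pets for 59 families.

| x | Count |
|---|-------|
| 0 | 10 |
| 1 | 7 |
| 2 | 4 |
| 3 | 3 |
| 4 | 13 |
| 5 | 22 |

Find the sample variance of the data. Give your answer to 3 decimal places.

3.821

Values: 0, 1, 2, 3, 4, 5
n = 59, Σfx = 186, mean = 3.1525
Σfx² = 808
Σf(x − x̄)² = Σfx² − (Σfx)²/n = 808 − 186²/59 = 221.6271
Sample variance = 221.6271 / 58 = 3.8212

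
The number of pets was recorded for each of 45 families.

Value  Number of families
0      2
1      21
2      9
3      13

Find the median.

Cumulative frequencies: 2, 23, 32, 45
n = 45, so the median is the value in position (n+1)/2 = 23.
Position 23 falls at value 1.

1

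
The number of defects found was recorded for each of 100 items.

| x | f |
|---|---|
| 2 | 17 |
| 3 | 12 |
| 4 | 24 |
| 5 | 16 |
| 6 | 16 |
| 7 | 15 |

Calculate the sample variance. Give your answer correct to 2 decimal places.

2.76

Values: 2, 3, 4, 5, 6, 7
n = 100, Σfx = 447, mean = 4.4700
Σfx² = 2271
Σf(x − x̄)² = Σfx² − (Σfx)²/n = 2271 − 447²/100 = 272.9100
Sample variance = 272.9100 / 99 = 2.7567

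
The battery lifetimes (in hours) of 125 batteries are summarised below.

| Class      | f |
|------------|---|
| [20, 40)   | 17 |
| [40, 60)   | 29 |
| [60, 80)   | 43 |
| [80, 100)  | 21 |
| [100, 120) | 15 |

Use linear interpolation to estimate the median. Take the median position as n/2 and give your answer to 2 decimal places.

67.67

Cumulative frequencies: 17, 46, 89, 110, 125
n = 125; position = n/2 = 62.5.
This falls in the class [60, 80): L = 60, F = 46, f = 43, h = 20.
Median ≈ 60 + ((62.5 − 46) / 43) × 20 = 67.6744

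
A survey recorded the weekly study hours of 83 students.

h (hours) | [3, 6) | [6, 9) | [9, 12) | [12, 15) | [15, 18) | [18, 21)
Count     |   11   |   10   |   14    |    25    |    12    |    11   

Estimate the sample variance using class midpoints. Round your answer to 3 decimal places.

Midpoints: 4.5, 7.5, 10.5, 13.5, 16.5, 19.5
n = 83, Σfm = 1021.5, mean = 12.3072
Σfm² = 14334.75
Σf(m − x̄)² = Σfm² − (Σfm)²/n = 14334.75 − 1021.5²/83 = 1762.9157
Sample variance = 1762.9157 / 82 = 21.4990

21.499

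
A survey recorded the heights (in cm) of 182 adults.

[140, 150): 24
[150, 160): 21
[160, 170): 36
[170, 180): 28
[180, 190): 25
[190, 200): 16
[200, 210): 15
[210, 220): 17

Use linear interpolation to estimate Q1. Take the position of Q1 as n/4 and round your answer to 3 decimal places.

160.139

Cumulative frequencies: 24, 45, 81, 109, 134, 150, 165, 182
n = 182; position = n/4 = 45.5.
This falls in the class [160, 170): L = 160, F = 45, f = 36, h = 10.
Lower quartile ≈ 160 + ((45.5 − 45) / 36) × 10 = 160.1389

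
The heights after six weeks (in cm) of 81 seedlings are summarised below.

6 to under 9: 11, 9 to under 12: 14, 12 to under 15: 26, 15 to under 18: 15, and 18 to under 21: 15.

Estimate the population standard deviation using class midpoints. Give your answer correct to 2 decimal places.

3.83

Midpoints: 7.5, 10.5, 13.5, 16.5, 19.5
n = 81, Σfm = 1120.5, mean = 13.8333
Σfm² = 16688.25
Σf(m − x̄)² = Σfm² − (Σfm)²/n = 16688.25 − 1120.5²/81 = 1188.0000
Population variance = 1188.0000 / 81 = 14.6667
Standard deviation = √14.6667 = 3.8297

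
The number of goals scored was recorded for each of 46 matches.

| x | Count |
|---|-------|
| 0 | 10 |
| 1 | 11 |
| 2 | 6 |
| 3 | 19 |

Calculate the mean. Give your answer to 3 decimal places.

1.739

Values: 0, 1, 2, 3
Σfx = 10×0 + 11×1 + 6×2 + 19×3 = 80
n = Σf = 46
Mean = 80 / 46 = 1.7391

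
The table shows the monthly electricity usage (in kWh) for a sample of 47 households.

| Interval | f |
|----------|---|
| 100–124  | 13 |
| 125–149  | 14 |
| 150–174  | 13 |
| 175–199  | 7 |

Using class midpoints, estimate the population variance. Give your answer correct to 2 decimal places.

662.63

Midpoints: 112, 137, 162, 187
n = 47, Σfm = 6789, mean = 144.4468
Σfm² = 1011793
Σf(m − x̄)² = Σfm² − (Σfm)²/n = 1011793 − 6789²/47 = 31143.6170
Population variance = 31143.6170 / 47 = 662.6301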